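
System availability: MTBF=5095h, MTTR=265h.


Availability = MTBF / (MTBF + MTTR)
Availability = 5095 / (5095 + 265)
Availability = 5095 / 5360
Availability = 95.056%

95.056%


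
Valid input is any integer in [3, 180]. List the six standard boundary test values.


Range: [3, 180]
Boundaries: just below min, min, min+1, max-1, max, just above max
Values: [2, 3, 4, 179, 180, 181]

[2, 3, 4, 179, 180, 181]


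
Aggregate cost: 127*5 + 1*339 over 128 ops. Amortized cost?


Formula: Amortized cost = Total cost / Operations
Total cost = (127 * 5) + (1 * 339)
Total cost = 635 + 339 = 974
Amortized = 974 / 128 = 7.6094

7.6094


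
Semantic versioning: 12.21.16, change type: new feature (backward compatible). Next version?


Current: 12.21.16
Change category: 'new feature (backward compatible)' → minor bump
SemVer rule: minor bump → increment MINOR, reset PATCH to 0 (MAJOR unchanged)
New: 12.22.0

12.22.0


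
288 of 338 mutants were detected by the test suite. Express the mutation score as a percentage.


Mutation score = killed / total * 100
Mutation score = 288 / 338 * 100
Mutation score = 85.21%

85.21%


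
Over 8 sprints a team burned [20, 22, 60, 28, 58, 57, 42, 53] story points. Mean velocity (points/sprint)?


Formula: Avg velocity = Total points / Number of sprints
Points: [20, 22, 60, 28, 58, 57, 42, 53]
Sum = 20 + 22 + 60 + 28 + 58 + 57 + 42 + 53 = 340
Avg velocity = 340 / 8 = 42.5 points/sprint

42.5 points/sprint


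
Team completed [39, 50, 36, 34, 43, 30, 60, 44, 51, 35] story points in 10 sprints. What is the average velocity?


Formula: Avg velocity = Total points / Number of sprints
Points: [39, 50, 36, 34, 43, 30, 60, 44, 51, 35]
Sum = 39 + 50 + 36 + 34 + 43 + 30 + 60 + 44 + 51 + 35 = 422
Avg velocity = 422 / 10 = 42.2 points/sprint

42.2 points/sprint


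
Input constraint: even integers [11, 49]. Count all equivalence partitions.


Constraint: even integers in [11, 49]
Class 1: x < 11 — out-of-range invalid
Class 2: x in [11,49] but odd — wrong type invalid
Class 3: x in [11,49] and even — valid
Class 4: x > 49 — out-of-range invalid
Total equivalence classes: 4

4 equivalence classes


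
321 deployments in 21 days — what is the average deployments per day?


Formula: deployments per day = releases / days
= 321 / 21
= 15.286 deploys/day
(equivalently, 107.0 deploys/week)

15.286 deploys/day


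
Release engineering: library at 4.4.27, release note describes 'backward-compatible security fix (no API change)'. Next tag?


Current: 4.4.27
Change category: 'backward-compatible security fix (no API change)' → patch bump
SemVer rule: patch bump → increment PATCH (MAJOR and MINOR unchanged)
New: 4.4.28

4.4.28


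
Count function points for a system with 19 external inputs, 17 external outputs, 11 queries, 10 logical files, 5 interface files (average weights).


UFP = EI*4 + EO*5 + EQ*4 + ILF*10 + EIF*7
UFP = 19*4 + 17*5 + 11*4 + 10*10 + 5*7
UFP = 76 + 85 + 44 + 100 + 35
UFP = 340

340


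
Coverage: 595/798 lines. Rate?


Coverage = covered / total * 100
Coverage = 595 / 798 * 100
Coverage = 74.56%

74.56%


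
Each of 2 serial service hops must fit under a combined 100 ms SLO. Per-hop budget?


Formula: per_stage = total_budget / stages
per_stage = 100 / 2
per_stage = 50.0 ms

50.0 ms


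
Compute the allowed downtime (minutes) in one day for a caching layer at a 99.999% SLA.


Formula: allowed downtime = period * (100 - SLA) / 100
Period (day) = 1440 minutes
Unavailability fraction = (100 - 99.999) / 100
Allowed downtime = 1440 * (100 - 99.999) / 100
Allowed downtime = 0.0144 minutes

0.0144 minutes


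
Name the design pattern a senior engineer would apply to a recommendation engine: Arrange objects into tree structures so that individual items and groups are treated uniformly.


This matches the Composite pattern

Composite


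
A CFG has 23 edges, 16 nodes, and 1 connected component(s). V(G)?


Formula: V(G) = E - N + 2P
V(G) = 23 - 16 + 2*1
V(G) = 7 + 2
V(G) = 9

9


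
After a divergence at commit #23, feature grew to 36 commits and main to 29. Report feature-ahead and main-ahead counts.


Common ancestor: commit #23
feature commits after divergence: 36 - 23 = 13
main commits after divergence: 29 - 23 = 6
feature is 13 commits ahead of main
main is 6 commits ahead of feature

feature ahead: 13, main ahead: 6


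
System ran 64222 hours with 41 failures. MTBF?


Formula: MTBF = Total operating time / Number of failures
MTBF = 64222 / 41
MTBF = 1566.39 hours

1566.39 hours


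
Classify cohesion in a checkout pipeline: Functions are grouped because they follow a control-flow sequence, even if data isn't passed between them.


Reasoning: Grouped by order of execution within a routine, not by data flow
Type: Procedural cohesion

Procedural cohesion


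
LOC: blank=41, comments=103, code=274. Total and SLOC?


Total LOC = blank + comment + code
Total LOC = 41 + 103 + 274 = 418
SLOC (source only) = code = 274

Total LOC: 418, SLOC: 274


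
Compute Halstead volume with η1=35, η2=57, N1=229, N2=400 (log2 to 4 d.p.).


Formula: V = N * log2(η), where N = N1 + N2 and η = η1 + η2
η = 35 + 57 = 92
N = 229 + 400 = 629
log2(92) ≈ 6.5236
V = 629 * 6.5236 = 4103.34

4103.34


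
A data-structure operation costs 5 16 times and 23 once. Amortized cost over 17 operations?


Formula: Amortized cost = Total cost / Operations
Total cost = (16 * 5) + (1 * 23)
Total cost = 80 + 23 = 103
Amortized = 103 / 17 = 6.0588

6.0588


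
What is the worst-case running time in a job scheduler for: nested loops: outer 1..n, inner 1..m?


Reasoning: product of independent bounds
Complexity: O(n*m)

O(n*m)


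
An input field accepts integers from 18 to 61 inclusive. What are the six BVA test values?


Range: [18, 61]
Boundaries: just below min, min, min+1, max-1, max, just above max
Values: [17, 18, 19, 60, 61, 62]

[17, 18, 19, 60, 61, 62]


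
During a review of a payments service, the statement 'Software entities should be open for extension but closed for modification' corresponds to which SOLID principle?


This describes the Open/Closed Principle (OCP)

Open/Closed Principle (OCP)


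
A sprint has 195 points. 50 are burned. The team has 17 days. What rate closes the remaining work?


Formula: Required rate = Remaining points / Days left
Remaining = 195 - 50 = 145 points
Required rate = 145 / 17 = 8.53 points/day

8.53 points/day


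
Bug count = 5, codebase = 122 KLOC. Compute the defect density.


Defect density = defects / KLOC
Defect density = 5 / 122
Defect density = 0.041 defects/KLOC

0.041 defects/KLOC


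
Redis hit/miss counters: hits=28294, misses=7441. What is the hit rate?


Formula: hit rate = hits / (hits + misses) * 100
hit rate = 28294 / (28294 + 7441) * 100
hit rate = 28294 / 35735 * 100
hit rate = 79.18%

79.18%


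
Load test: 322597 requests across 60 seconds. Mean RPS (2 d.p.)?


Formula: throughput = requests / seconds
throughput = 322597 / 60
throughput = 5376.62 requests/second

5376.62 requests/second


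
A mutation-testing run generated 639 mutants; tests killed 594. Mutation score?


Mutation score = killed / total * 100
Mutation score = 594 / 639 * 100
Mutation score = 92.96%

92.96%


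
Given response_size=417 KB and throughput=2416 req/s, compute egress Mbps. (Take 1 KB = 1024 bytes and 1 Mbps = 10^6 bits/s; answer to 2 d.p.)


Formula: Mbps = payload_bytes * RPS * 8 / 1e6
Payload per request = 417 KB = 417 * 1024 = 427008 bytes
Total bytes/sec = 427008 * 2416 = 1031651328
Total bits/sec = 1031651328 * 8 = 8253210624
Mbps = 8253210624 / 1e6 = 8253.21

8253.21 Mbps


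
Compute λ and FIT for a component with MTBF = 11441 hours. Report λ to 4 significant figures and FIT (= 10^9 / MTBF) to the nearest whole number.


Formula: λ = 1 / MTBF; FIT = λ × 1e9 = 1e9 / MTBF
λ = 1 / 11441 ≈ 8.740e-05 failures/hour
FIT = 1e9 / 11441 ≈ 87405 failures per 1e9 hours (nearest whole number)

λ = 8.740e-05 /h, FIT = 87405


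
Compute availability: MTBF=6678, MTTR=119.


Availability = MTBF / (MTBF + MTTR)
Availability = 6678 / (6678 + 119)
Availability = 6678 / 6797
Availability = 98.2492%

98.2492%


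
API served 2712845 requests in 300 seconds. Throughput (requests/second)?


Formula: throughput = requests / seconds
throughput = 2712845 / 300
throughput = 9042.82 requests/second

9042.82 requests/second


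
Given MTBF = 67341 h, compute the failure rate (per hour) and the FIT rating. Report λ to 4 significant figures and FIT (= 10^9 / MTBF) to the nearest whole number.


Formula: λ = 1 / MTBF; FIT = λ × 1e9 = 1e9 / MTBF
λ = 1 / 67341 ≈ 1.485e-05 failures/hour
FIT = 1e9 / 67341 ≈ 14850 failures per 1e9 hours (nearest whole number)

λ = 1.485e-05 /h, FIT = 14850


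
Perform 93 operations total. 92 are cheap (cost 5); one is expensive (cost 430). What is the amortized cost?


Formula: Amortized cost = Total cost / Operations
Total cost = (92 * 5) + (1 * 430)
Total cost = 460 + 430 = 890
Amortized = 890 / 93 = 9.5699

9.5699


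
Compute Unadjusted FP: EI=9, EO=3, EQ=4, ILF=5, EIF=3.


UFP = EI*4 + EO*5 + EQ*4 + ILF*10 + EIF*7
UFP = 9*4 + 3*5 + 4*4 + 5*10 + 3*7
UFP = 36 + 15 + 16 + 50 + 21
UFP = 138

138


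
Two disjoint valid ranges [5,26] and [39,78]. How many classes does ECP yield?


Valid ranges: [5,26] and [39,78]
Class 1: x < 5 — invalid
Class 2: 5 ≤ x ≤ 26 — valid
Class 3: 26 < x < 39 — invalid (gap between ranges)
Class 4: 39 ≤ x ≤ 78 — valid
Class 5: x > 78 — invalid
Total equivalence classes: 5

5 equivalence classes


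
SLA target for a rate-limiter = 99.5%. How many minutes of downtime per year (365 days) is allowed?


Formula: allowed downtime = period * (100 - SLA) / 100
Period (year (365 days)) = 525600 minutes
Unavailability fraction = (100 - 99.5) / 100
Allowed downtime = 525600 * (100 - 99.5) / 100
Allowed downtime = 2628.0 minutes

2628.0 minutes


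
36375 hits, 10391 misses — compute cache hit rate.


Formula: hit rate = hits / (hits + misses) * 100
hit rate = 36375 / (36375 + 10391) * 100
hit rate = 36375 / 46766 * 100
hit rate = 77.78%

77.78%


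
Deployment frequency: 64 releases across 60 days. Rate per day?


Formula: deployments per day = releases / days
= 64 / 60
= 1.067 deploys/day
(equivalently, 7.47 deploys/week)

1.067 deploys/day


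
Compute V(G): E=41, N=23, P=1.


Formula: V(G) = E - N + 2P
V(G) = 41 - 23 + 2*1
V(G) = 18 + 2
V(G) = 20

20


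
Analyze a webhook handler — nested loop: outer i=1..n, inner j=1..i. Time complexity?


Reasoning: triangle: n(n+1)/2 ~ n^2/2
Complexity: O(n^2)

O(n^2)


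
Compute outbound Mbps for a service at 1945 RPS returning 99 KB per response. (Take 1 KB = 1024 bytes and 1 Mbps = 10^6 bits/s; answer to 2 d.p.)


Formula: Mbps = payload_bytes * RPS * 8 / 1e6
Payload per request = 99 KB = 99 * 1024 = 101376 bytes
Total bytes/sec = 101376 * 1945 = 197176320
Total bits/sec = 197176320 * 8 = 1577410560
Mbps = 1577410560 / 1e6 = 1577.41

1577.41 Mbps


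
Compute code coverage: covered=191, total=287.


Coverage = covered / total * 100
Coverage = 191 / 287 * 100
Coverage = 66.55%

66.55%


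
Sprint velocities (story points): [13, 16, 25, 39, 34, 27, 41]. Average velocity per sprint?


Formula: Avg velocity = Total points / Number of sprints
Points: [13, 16, 25, 39, 34, 27, 41]
Sum = 13 + 16 + 25 + 39 + 34 + 27 + 41 = 195
Avg velocity = 195 / 7 = 27.86 points/sprint

27.86 points/sprint


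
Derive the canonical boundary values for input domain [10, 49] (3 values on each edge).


Range: [10, 49]
Boundaries: just below min, min, min+1, max-1, max, just above max
Values: [9, 10, 11, 48, 49, 50]

[9, 10, 11, 48, 49, 50]


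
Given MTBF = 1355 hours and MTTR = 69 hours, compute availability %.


Availability = MTBF / (MTBF + MTTR)
Availability = 1355 / (1355 + 69)
Availability = 1355 / 1424
Availability = 95.1545%

95.1545%


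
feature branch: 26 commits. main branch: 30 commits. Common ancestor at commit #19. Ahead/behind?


Common ancestor: commit #19
feature commits after divergence: 26 - 19 = 7
main commits after divergence: 30 - 19 = 11
feature is 7 commits ahead of main
main is 11 commits ahead of feature

feature ahead: 7, main ahead: 11


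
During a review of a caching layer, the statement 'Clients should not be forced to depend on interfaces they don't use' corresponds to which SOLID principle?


This describes the Interface Segregation Principle (ISP)

Interface Segregation Principle (ISP)


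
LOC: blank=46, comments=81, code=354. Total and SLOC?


Total LOC = blank + comment + code
Total LOC = 46 + 81 + 354 = 481
SLOC (source only) = code = 354

Total LOC: 481, SLOC: 354


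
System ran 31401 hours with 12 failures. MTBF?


Formula: MTBF = Total operating time / Number of failures
MTBF = 31401 / 12
MTBF = 2616.75 hours

2616.75 hours


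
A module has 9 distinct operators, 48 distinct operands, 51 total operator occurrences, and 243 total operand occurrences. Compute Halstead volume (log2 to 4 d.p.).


Formula: V = N * log2(η), where N = N1 + N2 and η = η1 + η2
η = 9 + 48 = 57
N = 51 + 243 = 294
log2(57) ≈ 5.8329
V = 294 * 5.8329 = 1714.87

1714.87


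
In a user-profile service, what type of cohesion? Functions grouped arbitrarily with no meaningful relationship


Reasoning: Worst: random grouping
Type: Coincidental cohesion

Coincidental cohesion


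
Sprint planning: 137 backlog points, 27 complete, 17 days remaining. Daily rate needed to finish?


Formula: Required rate = Remaining points / Days left
Remaining = 137 - 27 = 110 points
Required rate = 110 / 17 = 6.47 points/day

6.47 points/day


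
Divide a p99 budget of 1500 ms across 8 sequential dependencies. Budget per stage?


Formula: per_stage = total_budget / stages
per_stage = 1500 / 8
per_stage = 187.5 ms

187.5 ms


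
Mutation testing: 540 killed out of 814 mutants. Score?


Mutation score = killed / total * 100
Mutation score = 540 / 814 * 100
Mutation score = 66.34%

66.34%


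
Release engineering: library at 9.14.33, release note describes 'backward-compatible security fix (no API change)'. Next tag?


Current: 9.14.33
Change category: 'backward-compatible security fix (no API change)' → patch bump
SemVer rule: patch bump → increment PATCH (MAJOR and MINOR unchanged)
New: 9.14.34

9.14.34


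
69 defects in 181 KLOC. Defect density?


Defect density = defects / KLOC
Defect density = 69 / 181
Defect density = 0.381 defects/KLOC

0.381 defects/KLOC


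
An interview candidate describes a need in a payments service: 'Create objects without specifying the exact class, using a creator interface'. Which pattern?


This matches the Factory Method pattern

Factory Method


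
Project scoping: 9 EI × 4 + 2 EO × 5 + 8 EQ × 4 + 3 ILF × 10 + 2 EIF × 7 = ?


UFP = EI*4 + EO*5 + EQ*4 + ILF*10 + EIF*7
UFP = 9*4 + 2*5 + 8*4 + 3*10 + 2*7
UFP = 36 + 10 + 32 + 30 + 14
UFP = 122

122


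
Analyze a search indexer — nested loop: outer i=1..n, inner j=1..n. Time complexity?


Reasoning: n iterations times n iterations
Complexity: O(n^2)

O(n^2)


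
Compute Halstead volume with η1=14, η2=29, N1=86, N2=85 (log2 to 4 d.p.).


Formula: V = N * log2(η), where N = N1 + N2 and η = η1 + η2
η = 14 + 29 = 43
N = 86 + 85 = 171
log2(43) ≈ 5.4263
V = 171 * 5.4263 = 927.90

927.90


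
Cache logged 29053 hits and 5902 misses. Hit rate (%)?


Formula: hit rate = hits / (hits + misses) * 100
hit rate = 29053 / (29053 + 5902) * 100
hit rate = 29053 / 34955 * 100
hit rate = 83.12%

83.12%


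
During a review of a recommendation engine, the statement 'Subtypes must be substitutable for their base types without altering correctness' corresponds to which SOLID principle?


This describes the Liskov Substitution Principle (LSP)

Liskov Substitution Principle (LSP)


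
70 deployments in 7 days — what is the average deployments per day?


Formula: deployments per day = releases / days
= 70 / 7
= 10.0 deploys/day
(equivalently, 70.0 deploys/week)

10.0 deploys/day


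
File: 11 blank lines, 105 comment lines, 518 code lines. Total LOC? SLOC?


Total LOC = blank + comment + code
Total LOC = 11 + 105 + 518 = 634
SLOC (source only) = code = 518

Total LOC: 634, SLOC: 518


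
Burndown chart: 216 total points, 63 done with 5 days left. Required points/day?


Formula: Required rate = Remaining points / Days left
Remaining = 216 - 63 = 153 points
Required rate = 153 / 5 = 30.6 points/day

30.6 points/day


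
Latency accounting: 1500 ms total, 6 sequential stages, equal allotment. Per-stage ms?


Formula: per_stage = total_budget / stages
per_stage = 1500 / 6
per_stage = 250.0 ms

250.0 ms


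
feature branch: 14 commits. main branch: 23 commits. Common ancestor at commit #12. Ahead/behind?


Common ancestor: commit #12
feature commits after divergence: 14 - 12 = 2
main commits after divergence: 23 - 12 = 11
feature is 2 commits ahead of main
main is 11 commits ahead of feature

feature ahead: 2, main ahead: 11


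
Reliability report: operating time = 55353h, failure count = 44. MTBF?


Formula: MTBF = Total operating time / Number of failures
MTBF = 55353 / 44
MTBF = 1258.02 hours

1258.02 hours


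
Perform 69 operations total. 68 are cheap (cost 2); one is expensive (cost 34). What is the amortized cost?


Formula: Amortized cost = Total cost / Operations
Total cost = (68 * 2) + (1 * 34)
Total cost = 136 + 34 = 170
Amortized = 170 / 69 = 2.4638

2.4638


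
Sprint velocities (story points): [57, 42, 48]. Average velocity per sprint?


Formula: Avg velocity = Total points / Number of sprints
Points: [57, 42, 48]
Sum = 57 + 42 + 48 = 147
Avg velocity = 147 / 3 = 49.0 points/sprint

49.0 points/sprint


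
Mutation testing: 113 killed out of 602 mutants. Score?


Mutation score = killed / total * 100
Mutation score = 113 / 602 * 100
Mutation score = 18.77%

18.77%


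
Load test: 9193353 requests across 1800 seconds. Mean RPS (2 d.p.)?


Formula: throughput = requests / seconds
throughput = 9193353 / 1800
throughput = 5107.42 requests/second

5107.42 requests/second


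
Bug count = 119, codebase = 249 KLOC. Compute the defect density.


Defect density = defects / KLOC
Defect density = 119 / 249
Defect density = 0.478 defects/KLOC

0.478 defects/KLOC


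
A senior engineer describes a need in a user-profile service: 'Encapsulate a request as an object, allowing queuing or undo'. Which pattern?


This matches the Command pattern

Command


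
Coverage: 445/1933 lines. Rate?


Coverage = covered / total * 100
Coverage = 445 / 1933 * 100
Coverage = 23.02%

23.02%


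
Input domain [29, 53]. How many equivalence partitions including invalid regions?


Valid range: [29, 53]
Class 1: x < 29 — invalid
Class 2: 29 ≤ x ≤ 53 — valid
Class 3: x > 53 — invalid
Total equivalence classes: 3

3 equivalence classes


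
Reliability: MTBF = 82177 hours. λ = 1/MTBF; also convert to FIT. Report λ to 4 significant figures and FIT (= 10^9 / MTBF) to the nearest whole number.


Formula: λ = 1 / MTBF; FIT = λ × 1e9 = 1e9 / MTBF
λ = 1 / 82177 ≈ 1.217e-05 failures/hour
FIT = 1e9 / 82177 ≈ 12169 failures per 1e9 hours (nearest whole number)

λ = 1.217e-05 /h, FIT = 12169


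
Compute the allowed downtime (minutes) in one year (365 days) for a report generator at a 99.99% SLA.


Formula: allowed downtime = period * (100 - SLA) / 100
Period (year (365 days)) = 525600 minutes
Unavailability fraction = (100 - 99.99) / 100
Allowed downtime = 525600 * (100 - 99.99) / 100
Allowed downtime = 52.56 minutes

52.56 minutes


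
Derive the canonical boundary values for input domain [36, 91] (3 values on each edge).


Range: [36, 91]
Boundaries: just below min, min, min+1, max-1, max, just above max
Values: [35, 36, 37, 90, 91, 92]

[35, 36, 37, 90, 91, 92]


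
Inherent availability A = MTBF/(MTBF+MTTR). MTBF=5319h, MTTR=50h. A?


Availability = MTBF / (MTBF + MTTR)
Availability = 5319 / (5319 + 50)
Availability = 5319 / 5369
Availability = 99.0687%

99.0687%


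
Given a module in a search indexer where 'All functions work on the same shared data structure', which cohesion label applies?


Reasoning: Functions share data
Type: Communicational cohesion

Communicational cohesion


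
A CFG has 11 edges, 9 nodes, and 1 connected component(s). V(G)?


Formula: V(G) = E - N + 2P
V(G) = 11 - 9 + 2*1
V(G) = 2 + 2
V(G) = 4

4


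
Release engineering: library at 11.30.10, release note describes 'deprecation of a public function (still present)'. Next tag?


Current: 11.30.10
Change category: 'deprecation of a public function (still present)' → minor bump
SemVer rule: minor bump → increment MINOR, reset PATCH to 0 (MAJOR unchanged)
New: 11.31.0

11.31.0


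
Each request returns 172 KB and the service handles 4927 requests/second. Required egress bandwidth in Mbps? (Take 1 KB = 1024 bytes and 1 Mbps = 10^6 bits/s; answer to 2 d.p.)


Formula: Mbps = payload_bytes * RPS * 8 / 1e6
Payload per request = 172 KB = 172 * 1024 = 176128 bytes
Total bytes/sec = 176128 * 4927 = 867782656
Total bits/sec = 867782656 * 8 = 6942261248
Mbps = 6942261248 / 1e6 = 6942.26

6942.26 Mbps


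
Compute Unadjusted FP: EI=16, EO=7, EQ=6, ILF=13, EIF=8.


UFP = EI*4 + EO*5 + EQ*4 + ILF*10 + EIF*7
UFP = 16*4 + 7*5 + 6*4 + 13*10 + 8*7
UFP = 64 + 35 + 24 + 130 + 56
UFP = 309

309


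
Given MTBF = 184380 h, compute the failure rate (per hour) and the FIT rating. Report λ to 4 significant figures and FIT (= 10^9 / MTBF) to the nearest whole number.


Formula: λ = 1 / MTBF; FIT = λ × 1e9 = 1e9 / MTBF
λ = 1 / 184380 ≈ 5.424e-06 failures/hour
FIT = 1e9 / 184380 ≈ 5424 failures per 1e9 hours (nearest whole number)

λ = 5.424e-06 /h, FIT = 5424


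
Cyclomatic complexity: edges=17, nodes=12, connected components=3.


Formula: V(G) = E - N + 2P
V(G) = 17 - 12 + 2*3
V(G) = 5 + 6
V(G) = 11

11


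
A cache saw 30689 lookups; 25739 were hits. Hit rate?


Formula: hit rate = hits / (hits + misses) * 100
hit rate = 25739 / (25739 + 4950) * 100
hit rate = 25739 / 30689 * 100
hit rate = 83.87%

83.87%


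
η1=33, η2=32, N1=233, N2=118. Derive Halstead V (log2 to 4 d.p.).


Formula: V = N * log2(η), where N = N1 + N2 and η = η1 + η2
η = 33 + 32 = 65
N = 233 + 118 = 351
log2(65) ≈ 6.0224
V = 351 * 6.0224 = 2113.86

2113.86


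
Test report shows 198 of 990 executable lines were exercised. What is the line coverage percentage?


Coverage = covered / total * 100
Coverage = 198 / 990 * 100
Coverage = 20.0%

20.0%


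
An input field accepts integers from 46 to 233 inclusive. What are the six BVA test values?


Range: [46, 233]
Boundaries: just below min, min, min+1, max-1, max, just above max
Values: [45, 46, 47, 232, 233, 234]

[45, 46, 47, 232, 233, 234]


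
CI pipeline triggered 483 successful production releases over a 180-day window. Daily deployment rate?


Formula: deployments per day = releases / days
= 483 / 180
= 2.683 deploys/day
(equivalently, 18.78 deploys/week)

2.683 deploys/day


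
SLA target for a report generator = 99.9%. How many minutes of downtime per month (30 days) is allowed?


Formula: allowed downtime = period * (100 - SLA) / 100
Period (month (30 days)) = 43200 minutes
Unavailability fraction = (100 - 99.9) / 100
Allowed downtime = 43200 * (100 - 99.9) / 100
Allowed downtime = 43.2 minutes

43.2 minutes


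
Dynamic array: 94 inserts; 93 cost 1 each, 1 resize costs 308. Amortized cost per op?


Formula: Amortized cost = Total cost / Operations
Total cost = (93 * 1) + (1 * 308)
Total cost = 93 + 308 = 401
Amortized = 401 / 94 = 4.266

4.266


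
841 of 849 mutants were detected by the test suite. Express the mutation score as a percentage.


Mutation score = killed / total * 100
Mutation score = 841 / 849 * 100
Mutation score = 99.06%

99.06%


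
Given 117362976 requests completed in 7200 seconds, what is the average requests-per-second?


Formula: throughput = requests / seconds
throughput = 117362976 / 7200
throughput = 16300.41 requests/second

16300.41 requests/second


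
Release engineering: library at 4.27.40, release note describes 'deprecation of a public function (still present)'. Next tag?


Current: 4.27.40
Change category: 'deprecation of a public function (still present)' → minor bump
SemVer rule: minor bump → increment MINOR, reset PATCH to 0 (MAJOR unchanged)
New: 4.28.0

4.28.0


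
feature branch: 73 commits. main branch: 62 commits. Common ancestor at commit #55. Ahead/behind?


Common ancestor: commit #55
feature commits after divergence: 73 - 55 = 18
main commits after divergence: 62 - 55 = 7
feature is 18 commits ahead of main
main is 7 commits ahead of feature

feature ahead: 18, main ahead: 7


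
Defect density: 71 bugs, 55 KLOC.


Defect density = defects / KLOC
Defect density = 71 / 55
Defect density = 1.291 defects/KLOC

1.291 defects/KLOC


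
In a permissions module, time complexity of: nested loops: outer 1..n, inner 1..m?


Reasoning: product of independent bounds
Complexity: O(n*m)

O(n*m)


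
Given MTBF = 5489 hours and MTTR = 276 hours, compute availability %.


Availability = MTBF / (MTBF + MTTR)
Availability = 5489 / (5489 + 276)
Availability = 5489 / 5765
Availability = 95.2125%

95.2125%


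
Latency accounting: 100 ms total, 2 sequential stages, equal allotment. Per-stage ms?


Formula: per_stage = total_budget / stages
per_stage = 100 / 2
per_stage = 50.0 ms

50.0 ms


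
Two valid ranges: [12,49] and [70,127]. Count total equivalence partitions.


Valid ranges: [12,49] and [70,127]
Class 1: x < 12 — invalid
Class 2: 12 ≤ x ≤ 49 — valid
Class 3: 49 < x < 70 — invalid (gap between ranges)
Class 4: 70 ≤ x ≤ 127 — valid
Class 5: x > 127 — invalid
Total equivalence classes: 5

5 equivalence classes


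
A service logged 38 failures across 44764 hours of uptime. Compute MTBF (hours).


Formula: MTBF = Total operating time / Number of failures
MTBF = 44764 / 38
MTBF = 1178.0 hours

1178.0 hours


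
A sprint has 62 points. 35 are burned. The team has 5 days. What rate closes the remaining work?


Formula: Required rate = Remaining points / Days left
Remaining = 62 - 35 = 27 points
Required rate = 27 / 5 = 5.4 points/day

5.4 points/day


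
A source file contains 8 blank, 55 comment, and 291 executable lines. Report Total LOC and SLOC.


Total LOC = blank + comment + code
Total LOC = 8 + 55 + 291 = 354
SLOC (source only) = code = 291

Total LOC: 354, SLOC: 291


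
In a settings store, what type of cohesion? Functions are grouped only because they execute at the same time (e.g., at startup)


Reasoning: Related by timing only
Type: Temporal cohesion

Temporal cohesion


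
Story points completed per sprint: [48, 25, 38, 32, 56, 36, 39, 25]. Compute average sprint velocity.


Formula: Avg velocity = Total points / Number of sprints
Points: [48, 25, 38, 32, 56, 36, 39, 25]
Sum = 48 + 25 + 38 + 32 + 56 + 36 + 39 + 25 = 299
Avg velocity = 299 / 8 = 37.38 points/sprint

37.38 points/sprint


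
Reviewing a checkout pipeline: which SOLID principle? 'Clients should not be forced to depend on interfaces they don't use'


This describes the Interface Segregation Principle (ISP)

Interface Segregation Principle (ISP)


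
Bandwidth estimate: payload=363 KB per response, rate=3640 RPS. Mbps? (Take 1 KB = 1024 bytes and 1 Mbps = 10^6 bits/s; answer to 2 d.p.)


Formula: Mbps = payload_bytes * RPS * 8 / 1e6
Payload per request = 363 KB = 363 * 1024 = 371712 bytes
Total bytes/sec = 371712 * 3640 = 1353031680
Total bits/sec = 1353031680 * 8 = 10824253440
Mbps = 10824253440 / 1e6 = 10824.25

10824.25 Mbps


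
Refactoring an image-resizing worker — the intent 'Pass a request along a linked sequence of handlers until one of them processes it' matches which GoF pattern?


This matches the Chain of Responsibility pattern

Chain of Responsibility


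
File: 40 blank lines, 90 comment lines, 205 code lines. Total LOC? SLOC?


Total LOC = blank + comment + code
Total LOC = 40 + 90 + 205 = 335
SLOC (source only) = code = 205

Total LOC: 335, SLOC: 205


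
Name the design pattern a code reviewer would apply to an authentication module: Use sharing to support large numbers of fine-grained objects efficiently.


This matches the Flyweight pattern

Flyweight


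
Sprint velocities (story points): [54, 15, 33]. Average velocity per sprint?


Formula: Avg velocity = Total points / Number of sprints
Points: [54, 15, 33]
Sum = 54 + 15 + 33 = 102
Avg velocity = 102 / 3 = 34.0 points/sprint

34.0 points/sprint


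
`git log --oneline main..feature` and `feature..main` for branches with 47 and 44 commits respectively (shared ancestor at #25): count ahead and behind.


Common ancestor: commit #25
feature commits after divergence: 47 - 25 = 22
main commits after divergence: 44 - 25 = 19
feature is 22 commits ahead of main
main is 19 commits ahead of feature

feature ahead: 22, main ahead: 19


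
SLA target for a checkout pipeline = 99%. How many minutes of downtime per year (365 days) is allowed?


Formula: allowed downtime = period * (100 - SLA) / 100
Period (year (365 days)) = 525600 minutes
Unavailability fraction = (100 - 99.0) / 100
Allowed downtime = 525600 * (100 - 99.0) / 100
Allowed downtime = 5256.0 minutes

5256.0 minutes


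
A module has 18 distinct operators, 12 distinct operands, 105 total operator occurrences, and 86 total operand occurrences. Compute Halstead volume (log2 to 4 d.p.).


Formula: V = N * log2(η), where N = N1 + N2 and η = η1 + η2
η = 18 + 12 = 30
N = 105 + 86 = 191
log2(30) ≈ 4.9069
V = 191 * 4.9069 = 937.22

937.22


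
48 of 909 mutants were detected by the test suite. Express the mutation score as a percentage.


Mutation score = killed / total * 100
Mutation score = 48 / 909 * 100
Mutation score = 5.28%

5.28%


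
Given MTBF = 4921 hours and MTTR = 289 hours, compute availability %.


Availability = MTBF / (MTBF + MTTR)
Availability = 4921 / (4921 + 289)
Availability = 4921 / 5210
Availability = 94.453%

94.453%


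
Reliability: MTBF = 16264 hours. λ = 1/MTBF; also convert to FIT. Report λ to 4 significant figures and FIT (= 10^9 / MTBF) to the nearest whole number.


Formula: λ = 1 / MTBF; FIT = λ × 1e9 = 1e9 / MTBF
λ = 1 / 16264 ≈ 6.149e-05 failures/hour
FIT = 1e9 / 16264 ≈ 61485 failures per 1e9 hours (nearest whole number)

λ = 6.149e-05 /h, FIT = 61485


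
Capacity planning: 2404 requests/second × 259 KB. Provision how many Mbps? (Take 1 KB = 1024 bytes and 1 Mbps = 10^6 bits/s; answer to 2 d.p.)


Formula: Mbps = payload_bytes * RPS * 8 / 1e6
Payload per request = 259 KB = 259 * 1024 = 265216 bytes
Total bytes/sec = 265216 * 2404 = 637579264
Total bits/sec = 637579264 * 8 = 5100634112
Mbps = 5100634112 / 1e6 = 5100.63

5100.63 Mbps


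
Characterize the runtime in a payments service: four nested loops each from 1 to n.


Reasoning: four levels of nesting
Complexity: O(n^4)

O(n^4)


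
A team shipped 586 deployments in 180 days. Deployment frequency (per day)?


Formula: deployments per day = releases / days
= 586 / 180
= 3.256 deploys/day
(equivalently, 22.79 deploys/week)

3.256 deploys/day


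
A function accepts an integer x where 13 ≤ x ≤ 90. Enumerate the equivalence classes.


Valid range: [13, 90]
Class 1: x < 13 — invalid
Class 2: 13 ≤ x ≤ 90 — valid
Class 3: x > 90 — invalid
Total equivalence classes: 3

3 equivalence classes


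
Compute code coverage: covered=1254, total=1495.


Coverage = covered / total * 100
Coverage = 1254 / 1495 * 100
Coverage = 83.88%

83.88%


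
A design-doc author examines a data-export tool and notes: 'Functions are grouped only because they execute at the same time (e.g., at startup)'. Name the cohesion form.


Reasoning: Related by timing only
Type: Temporal cohesion

Temporal cohesion


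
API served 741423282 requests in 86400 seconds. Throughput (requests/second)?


Formula: throughput = requests / seconds
throughput = 741423282 / 86400
throughput = 8581.29 requests/second

8581.29 requests/second


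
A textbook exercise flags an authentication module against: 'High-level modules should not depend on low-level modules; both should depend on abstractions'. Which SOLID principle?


This describes the Dependency Inversion Principle (DIP)

Dependency Inversion Principle (DIP)


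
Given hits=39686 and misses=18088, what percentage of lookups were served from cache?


Formula: hit rate = hits / (hits + misses) * 100
hit rate = 39686 / (39686 + 18088) * 100
hit rate = 39686 / 57774 * 100
hit rate = 68.69%

68.69%


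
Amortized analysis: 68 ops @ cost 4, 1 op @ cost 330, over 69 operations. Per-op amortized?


Formula: Amortized cost = Total cost / Operations
Total cost = (68 * 4) + (1 * 330)
Total cost = 272 + 330 = 602
Amortized = 602 / 69 = 8.7246

8.7246


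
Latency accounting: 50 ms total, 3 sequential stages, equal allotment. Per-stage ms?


Formula: per_stage = total_budget / stages
per_stage = 50 / 3
per_stage = 16.67 ms

16.67 ms


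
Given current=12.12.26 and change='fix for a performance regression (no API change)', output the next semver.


Current: 12.12.26
Change category: 'fix for a performance regression (no API change)' → patch bump
SemVer rule: patch bump → increment PATCH (MAJOR and MINOR unchanged)
New: 12.12.27

12.12.27


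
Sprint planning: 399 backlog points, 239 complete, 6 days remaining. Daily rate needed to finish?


Formula: Required rate = Remaining points / Days left
Remaining = 399 - 239 = 160 points
Required rate = 160 / 6 = 26.67 points/day

26.67 points/day


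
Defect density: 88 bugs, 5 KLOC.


Defect density = defects / KLOC
Defect density = 88 / 5
Defect density = 17.6 defects/KLOC

17.6 defects/KLOC


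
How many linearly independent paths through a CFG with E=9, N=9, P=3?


Formula: V(G) = E - N + 2P
V(G) = 9 - 9 + 2*3
V(G) = 0 + 6
V(G) = 6

6


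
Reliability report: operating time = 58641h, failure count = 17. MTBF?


Formula: MTBF = Total operating time / Number of failures
MTBF = 58641 / 17
MTBF = 3449.47 hours

3449.47 hours


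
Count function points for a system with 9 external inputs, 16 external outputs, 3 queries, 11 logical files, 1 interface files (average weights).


UFP = EI*4 + EO*5 + EQ*4 + ILF*10 + EIF*7
UFP = 9*4 + 16*5 + 3*4 + 11*10 + 1*7
UFP = 36 + 80 + 12 + 110 + 7
UFP = 245

245


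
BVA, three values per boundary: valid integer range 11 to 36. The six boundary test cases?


Range: [11, 36]
Boundaries: just below min, min, min+1, max-1, max, just above max
Values: [10, 11, 12, 35, 36, 37]

[10, 11, 12, 35, 36, 37]


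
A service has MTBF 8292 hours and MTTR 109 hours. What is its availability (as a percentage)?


Availability = MTBF / (MTBF + MTTR)
Availability = 8292 / (8292 + 109)
Availability = 8292 / 8401
Availability = 98.7025%

98.7025%


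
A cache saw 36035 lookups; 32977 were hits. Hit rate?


Formula: hit rate = hits / (hits + misses) * 100
hit rate = 32977 / (32977 + 3058) * 100
hit rate = 32977 / 36035 * 100
hit rate = 91.51%

91.51%


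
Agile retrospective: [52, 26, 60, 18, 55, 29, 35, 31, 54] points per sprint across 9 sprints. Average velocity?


Formula: Avg velocity = Total points / Number of sprints
Points: [52, 26, 60, 18, 55, 29, 35, 31, 54]
Sum = 52 + 26 + 60 + 18 + 55 + 29 + 35 + 31 + 54 = 360
Avg velocity = 360 / 9 = 40.0 points/sprint

40.0 points/sprint


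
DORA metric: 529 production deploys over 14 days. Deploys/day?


Formula: deployments per day = releases / days
= 529 / 14
= 37.786 deploys/day
(equivalently, 264.5 deploys/week)

37.786 deploys/day


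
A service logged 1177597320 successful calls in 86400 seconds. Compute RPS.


Formula: throughput = requests / seconds
throughput = 1177597320 / 86400
throughput = 13629.6 requests/second

13629.6 requests/second


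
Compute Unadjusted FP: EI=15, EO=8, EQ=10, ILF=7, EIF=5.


UFP = EI*4 + EO*5 + EQ*4 + ILF*10 + EIF*7
UFP = 15*4 + 8*5 + 10*4 + 7*10 + 5*7
UFP = 60 + 40 + 40 + 70 + 35
UFP = 245

245


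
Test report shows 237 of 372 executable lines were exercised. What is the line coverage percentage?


Coverage = covered / total * 100
Coverage = 237 / 372 * 100
Coverage = 63.71%

63.71%


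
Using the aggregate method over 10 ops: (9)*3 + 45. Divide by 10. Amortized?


Formula: Amortized cost = Total cost / Operations
Total cost = (9 * 3) + (1 * 45)
Total cost = 27 + 45 = 72
Amortized = 72 / 10 = 7.2

7.2


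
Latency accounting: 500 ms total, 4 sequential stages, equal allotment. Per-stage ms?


Formula: per_stage = total_budget / stages
per_stage = 500 / 4
per_stage = 125.0 ms

125.0 ms


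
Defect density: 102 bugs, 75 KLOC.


Defect density = defects / KLOC
Defect density = 102 / 75
Defect density = 1.36 defects/KLOC

1.36 defects/KLOC


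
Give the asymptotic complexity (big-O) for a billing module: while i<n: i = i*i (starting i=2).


Reasoning: squaring drives double-exponential growth; iterations ~ log log n
Complexity: O(log log n)

O(log log n)


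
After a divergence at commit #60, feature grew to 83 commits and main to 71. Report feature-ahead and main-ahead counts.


Common ancestor: commit #60
feature commits after divergence: 83 - 60 = 23
main commits after divergence: 71 - 60 = 11
feature is 23 commits ahead of main
main is 11 commits ahead of feature

feature ahead: 23, main ahead: 11


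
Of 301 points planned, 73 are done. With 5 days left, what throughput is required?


Formula: Required rate = Remaining points / Days left
Remaining = 301 - 73 = 228 points
Required rate = 228 / 5 = 45.6 points/day

45.6 points/day


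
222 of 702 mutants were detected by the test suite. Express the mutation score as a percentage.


Mutation score = killed / total * 100
Mutation score = 222 / 702 * 100
Mutation score = 31.62%

31.62%


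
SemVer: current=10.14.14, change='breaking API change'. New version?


Current: 10.14.14
Change category: 'breaking API change' → major bump
SemVer rule: major bump → increment MAJOR, reset MINOR and PATCH to 0
New: 11.0.0

11.0.0


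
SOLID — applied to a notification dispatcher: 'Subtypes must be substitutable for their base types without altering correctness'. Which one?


This describes the Liskov Substitution Principle (LSP)

Liskov Substitution Principle (LSP)


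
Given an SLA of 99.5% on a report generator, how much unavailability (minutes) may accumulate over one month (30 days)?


Formula: allowed downtime = period * (100 - SLA) / 100
Period (month (30 days)) = 43200 minutes
Unavailability fraction = (100 - 99.5) / 100
Allowed downtime = 43200 * (100 - 99.5) / 100
Allowed downtime = 216.0 minutes

216.0 minutes


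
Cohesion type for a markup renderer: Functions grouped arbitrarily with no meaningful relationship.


Reasoning: Worst: random grouping
Type: Coincidental cohesion

Coincidental cohesion


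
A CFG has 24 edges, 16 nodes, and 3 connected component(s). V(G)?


Formula: V(G) = E - N + 2P
V(G) = 24 - 16 + 2*3
V(G) = 8 + 6
V(G) = 14

14


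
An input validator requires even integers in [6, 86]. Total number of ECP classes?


Constraint: even integers in [6, 86]
Class 1: x < 6 — out-of-range invalid
Class 2: x in [6,86] but odd — wrong type invalid
Class 3: x in [6,86] and even — valid
Class 4: x > 86 — out-of-range invalid
Total equivalence classes: 4

4 equivalence classes
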